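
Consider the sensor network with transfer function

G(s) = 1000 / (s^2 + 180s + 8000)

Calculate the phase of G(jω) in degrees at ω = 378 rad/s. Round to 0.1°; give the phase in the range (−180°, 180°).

Substitute s = j378:
Numerator: 1000 = 1000 + j0
Denominator: (j378)^2 + 180(j378) + 8000 = -134884 + j68040
|N| = √(1000² + 0²) ≈ 1000, ∠N ≈ 0.00°
|D| = √(134884² + 68040²) ≈ 1.5107e+05, ∠D ≈ 153.23°
∠G = 0.00° − 153.23° = -153.23°

-153.2°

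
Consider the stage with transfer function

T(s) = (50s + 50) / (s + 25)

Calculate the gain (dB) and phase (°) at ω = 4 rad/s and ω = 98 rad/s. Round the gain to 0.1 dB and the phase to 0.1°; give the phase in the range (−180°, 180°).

Substitute s = j4:
Numerator: 50(j4) + 50 = 50 + j200
Denominator: (j4) + 25 = 25 + j4
|N| = √(50² + 200²) ≈ 206.16, ∠N ≈ 75.96°
|D| = √(25² + 4²) ≈ 25.318, ∠D ≈ 9.09°
|T| = 206.16 / 25.318 ≈ 8.1428
Gain = 20 log₁₀(8.1428) ≈ 18.22 dB
∠T = 75.96° − 9.09° = 66.87°

Substitute s = j98:
Numerator: 50(j98) + 50 = 50 + j4900
Denominator: (j98) + 25 = 25 + j98
|N| = √(50² + 4900²) ≈ 4900.3, ∠N ≈ 89.42°
|D| = √(25² + 98²) ≈ 101.14, ∠D ≈ 75.69°
|T| = 4900.3 / 101.14 ≈ 48.451
Gain = 20 log₁₀(48.451) ≈ 33.71 dB
∠T = 89.42° − 75.69° = 13.73°

ω = 4: 18.2 dB, 66.9°; ω = 98: 33.7 dB, 13.7°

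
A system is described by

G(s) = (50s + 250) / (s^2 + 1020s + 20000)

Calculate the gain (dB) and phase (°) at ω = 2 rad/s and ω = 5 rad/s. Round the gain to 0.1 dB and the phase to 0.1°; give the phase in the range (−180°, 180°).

ω = 2: -37.5 dB, 16.0°; ω = 5: -35.3 dB, 30.7°

Substitute s = j2:
Numerator: 50(j2) + 250 = 250 + j100
Denominator: (j2)^2 + 1020(j2) + 20000 = 19996 + j2040
|N| = √(250² + 100²) ≈ 269.26, ∠N ≈ 21.80°
|D| = √(19996² + 2040²) ≈ 20100, ∠D ≈ 5.83°
|G| = 269.26 / 20100 ≈ 0.013396
Gain = 20 log₁₀(0.013396) ≈ -37.46 dB
∠G = 21.80° − 5.83° = 15.97°

Substitute s = j5:
Numerator: 50(j5) + 250 = 250 + j250
Denominator: (j5)^2 + 1020(j5) + 20000 = 19975 + j5100
|N| = √(250² + 250²) ≈ 353.55, ∠N ≈ 45.00°
|D| = √(19975² + 5100²) ≈ 20616, ∠D ≈ 14.32°
|G| = 353.55 / 20616 ≈ 0.017149
Gain = 20 log₁₀(0.017149) ≈ -35.32 dB
∠G = 45.00° − 14.32° = 30.68°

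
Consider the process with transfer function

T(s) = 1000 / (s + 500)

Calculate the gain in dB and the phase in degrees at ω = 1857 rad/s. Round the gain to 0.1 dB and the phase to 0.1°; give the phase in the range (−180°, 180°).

-5.7 dB, -74.9°

Substitute s = j1857:
Numerator: 1000 = 1000 + j0
Denominator: (j1857) + 500 = 500 + j1857
|N| = √(1000² + 0²) ≈ 1000, ∠N ≈ 0.00°
|D| = √(500² + 1857²) ≈ 1923.1, ∠D ≈ 74.93°
|T| = 1000 / 1923.1 ≈ 0.51999
Gain = 20 log₁₀(0.51999) ≈ -5.68 dB
∠T = 0.00° − 74.93° = -74.93°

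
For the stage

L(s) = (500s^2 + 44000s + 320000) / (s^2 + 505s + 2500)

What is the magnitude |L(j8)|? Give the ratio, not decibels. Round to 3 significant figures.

96.4

Substitute s = j8:
Numerator: 500(j8)^2 + 44000(j8) + 320000 = 288000 + j352000
Denominator: (j8)^2 + 505(j8) + 2500 = 2436 + j4040
|N| = √(288000² + 352000²) ≈ 4.5481e+05, ∠N ≈ 50.71°
|D| = √(2436² + 4040²) ≈ 4717.6, ∠D ≈ 58.91°
|L| = 4.5481e+05 / 4717.6 ≈ 96.407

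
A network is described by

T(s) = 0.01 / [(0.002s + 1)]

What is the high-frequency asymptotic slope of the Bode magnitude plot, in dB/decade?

-20 dB/decade

Each pole contributes −20 dB/decade at high frequency; each zero contributes +20 dB/decade.
Net: 0 zero(s) − 1 pole(s) → -20 dB/decade.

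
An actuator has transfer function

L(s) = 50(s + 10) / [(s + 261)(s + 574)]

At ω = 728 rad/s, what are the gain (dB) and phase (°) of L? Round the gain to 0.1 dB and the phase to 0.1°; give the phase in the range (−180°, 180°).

At s = jω = j728:
zero (s+10): 10 + j728 → |·| = √(10²+728²) = √530084 ≈ 728.07, ∠ = arctan(728/10) ≈ 89.21°
pole (s+261): 261 + j728 → |·| = √(261²+728²) = √598105 ≈ 773.37, ∠ = arctan(728/261) ≈ 70.28°
pole (s+574): 574 + j728 → |·| = √(574²+728²) = √859460 ≈ 927.07, ∠ = arctan(728/574) ≈ 51.75°
|L| = 50 · 728.07 / 7.1697e+05 ≈ 0.050774
Gain = 20 log₁₀(0.050774) ≈ -25.89 dB
∠L = 89.21° − 122.03° = -32.82°

-25.9 dB, -32.8°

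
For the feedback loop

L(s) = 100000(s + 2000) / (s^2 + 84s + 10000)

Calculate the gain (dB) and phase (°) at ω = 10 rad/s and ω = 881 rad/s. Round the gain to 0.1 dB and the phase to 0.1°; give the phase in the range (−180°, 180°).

ω = 10: 86.1 dB, -4.6°; ω = 881: 49.1 dB, -150.7°

At s = jω = j10:
zero (s+2000): 2000 + j10 → |·| = √(2000²+10²) = √4000100 ≈ 2000, ∠ = arctan(10/2000) ≈ 0.29°
quadratic: (j10)² + 84·j10 + 10000 = 9900 + j840 → |·| ≈ 9935.6, ∠ ≈ 4.85°
|L| = 100000 · 2000 / 9935.6 ≈ 20130
Gain = 20 log₁₀(20130) ≈ 86.08 dB
∠L = 0.29° − 4.85° = -4.56°

At s = jω = j881:
zero (s+2000): 2000 + j881 → |·| = √(2000²+881²) = √4776161 ≈ 2185.4, ∠ = arctan(881/2000) ≈ 23.77°
quadratic: (j881)² + 84·j881 + 10000 = -766161 + j74004 → |·| ≈ 7.6973e+05, ∠ ≈ 174.48°
|L| = 100000 · 2185.4 / 7.6973e+05 ≈ 283.92
Gain = 20 log₁₀(283.92) ≈ 49.06 dB
∠L = 23.77° − 174.48° = -150.71°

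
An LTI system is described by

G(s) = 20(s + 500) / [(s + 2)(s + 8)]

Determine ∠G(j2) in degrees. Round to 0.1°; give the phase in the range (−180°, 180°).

-58.8°

At s = jω = j2:
zero (s+500): 500 + j2 → |·| = √(500²+2²) = √250004 ≈ 500, ∠ = arctan(2/500) ≈ 0.23°
pole (s+2): 2 + j2 → |·| = √(2²+2²) = √8 ≈ 2.8284, ∠ = arctan(2/2) ≈ 45.00°
pole (s+8): 8 + j2 → |·| = √(8²+2²) = √68 ≈ 8.2462, ∠ = arctan(2/8) ≈ 14.04°
∠G = 0.23° − 59.04° = -58.81°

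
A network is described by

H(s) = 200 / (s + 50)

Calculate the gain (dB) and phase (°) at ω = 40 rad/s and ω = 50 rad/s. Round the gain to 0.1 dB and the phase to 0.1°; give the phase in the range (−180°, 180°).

At s = jω = j40:
pole (s+50): 50 + j40 → |·| = √(50²+40²) = √4100 ≈ 64.031, ∠ = arctan(40/50) ≈ 38.66°
|H| = 200 / 64.031 ≈ 3.1235
Gain = 20 log₁₀(3.1235) ≈ 9.89 dB
∠H = 0.00° − 38.66° = -38.66°

At s = jω = j50:
pole (s+50): 50 + j50 → |·| = √(50²+50²) = √5000 ≈ 70.711, ∠ = arctan(50/50) ≈ 45.00°
|H| = 200 / 70.711 ≈ 2.8284
Gain = 20 log₁₀(2.8284) ≈ 9.03 dB
∠H = 0.00° − 45.00° = -45.00°

ω = 40: 9.9 dB, -38.7°; ω = 50: 9.0 dB, -45.0°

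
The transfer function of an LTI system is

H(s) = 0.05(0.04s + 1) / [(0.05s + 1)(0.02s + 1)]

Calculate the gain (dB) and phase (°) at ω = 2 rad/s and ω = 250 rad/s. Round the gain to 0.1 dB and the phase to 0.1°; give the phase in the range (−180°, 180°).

ω = 2: -26.0 dB, -3.4°; ω = 250: -42.1 dB, -79.8°

At ω = 2 rad/s:
zero (1 + j2·0.04) = 1 + j0.08 → |·| ≈ 1.0032, ∠ ≈ 4.57°
pole (1 + j2·0.05) = 1 + j0.1 → |·| ≈ 1.005, ∠ ≈ 5.71°
pole (1 + j2·0.02) = 1 + j0.04 → |·| ≈ 1.0008, ∠ ≈ 2.29°
|H| = 0.05 · 1.0032 / (1.005 · 1.0008) ≈ 0.049871
Gain = 20 log₁₀(0.049871) ≈ -26.04 dB
∠H = (4.57°) − (5.71° + 2.29°) = -3.43°

At ω = 250 rad/s:
zero (1 + j250·0.04) = 1 + j10 → |·| ≈ 10.05, ∠ ≈ 84.29°
pole (1 + j250·0.05) = 1 + j12.5 → |·| ≈ 12.54, ∠ ≈ 85.43°
pole (1 + j250·0.02) = 1 + j5 → |·| ≈ 5.099, ∠ ≈ 78.69°
|H| = 0.05 · 10.05 / (12.54 · 5.099) ≈ 0.0078588
Gain = 20 log₁₀(0.0078588) ≈ -42.09 dB
∠H = (84.29°) − (85.43° + 78.69°) = -79.83°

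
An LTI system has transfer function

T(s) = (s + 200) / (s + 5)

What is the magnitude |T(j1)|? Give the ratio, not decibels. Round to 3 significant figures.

39.2

Substitute s = j1:
Numerator: (j1) + 200 = 200 + j1
Denominator: (j1) + 5 = 5 + j1
|N| = √(200² + 1²) ≈ 200, ∠N ≈ 0.29°
|D| = √(5² + 1²) ≈ 5.099, ∠D ≈ 11.31°
|T| = 200 / 5.099 ≈ 39.223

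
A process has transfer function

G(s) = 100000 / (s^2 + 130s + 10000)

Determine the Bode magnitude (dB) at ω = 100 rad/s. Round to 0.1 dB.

At s = jω = j100:
quadratic: (j100)² + 130·j100 + 10000 = 0 + j13000 → |·| ≈ 13000, ∠ ≈ 90.00°
|G| = 100000 / 13000 ≈ 7.6923
Gain = 20 log₁₀(7.6923) ≈ 17.72 dB

17.7 dB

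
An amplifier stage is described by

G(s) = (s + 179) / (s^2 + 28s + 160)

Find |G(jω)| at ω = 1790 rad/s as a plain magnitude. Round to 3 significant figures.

Substitute s = j1790:
Numerator: (j1790) + 179 = 179 + j1790
Denominator: (j1790)^2 + 28(j1790) + 160 = -3203940 + j50120
|N| = √(179² + 1790²) ≈ 1798.9, ∠N ≈ 84.29°
|D| = √(3203940² + 50120²) ≈ 3.2043e+06, ∠D ≈ 179.10°
|G| = 1798.9 / 3.2043e+06 ≈ 0.0005614

0.000561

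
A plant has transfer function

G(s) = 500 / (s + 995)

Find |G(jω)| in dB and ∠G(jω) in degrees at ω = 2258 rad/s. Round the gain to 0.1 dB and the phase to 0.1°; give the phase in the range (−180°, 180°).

At s = jω = j2258:
pole (s+995): 995 + j2258 → |·| = √(995²+2258²) = √6088589 ≈ 2467.5, ∠ = arctan(2258/995) ≈ 66.22°
|G| = 500 / 2467.5 ≈ 0.20263
Gain = 20 log₁₀(0.20263) ≈ -13.87 dB
∠G = 0.00° − 66.22° = -66.22°

-13.9 dB, -66.2°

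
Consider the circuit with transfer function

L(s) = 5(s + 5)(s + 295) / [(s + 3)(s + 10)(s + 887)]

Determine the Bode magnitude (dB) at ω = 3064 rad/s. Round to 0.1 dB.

-56.1 dB

At s = jω = j3064:
zero (s+5): 5 + j3064 → |·| = √(5²+3064²) = √9388121 ≈ 3064, ∠ = arctan(3064/5) ≈ 89.91°
zero (s+295): 295 + j3064 → |·| = √(295²+3064²) = √9475121 ≈ 3078.2, ∠ = arctan(3064/295) ≈ 84.50°
pole (s+3): 3 + j3064 → |·| = √(3²+3064²) = √9388105 ≈ 3064, ∠ = arctan(3064/3) ≈ 89.94°
pole (s+10): 10 + j3064 → |·| = √(10²+3064²) = √9388196 ≈ 3064, ∠ = arctan(3064/10) ≈ 89.81°
pole (s+887): 887 + j3064 → |·| = √(887²+3064²) = √10174865 ≈ 3189.8, ∠ = arctan(3064/887) ≈ 73.85°
|L| = 5 · 9.4316e+06 / 2.9946e+10 ≈ 0.0015748
Gain = 20 log₁₀(0.0015748) ≈ -56.06 dB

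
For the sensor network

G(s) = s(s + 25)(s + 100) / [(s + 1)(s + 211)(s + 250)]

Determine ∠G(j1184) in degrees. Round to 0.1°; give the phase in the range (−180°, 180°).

At s = jω = j1184:
zero (s+25): 25 + j1184 → |·| = √(25²+1184²) = √1402481 ≈ 1184.3, ∠ = arctan(1184/25) ≈ 88.79°
zero (s+100): 100 + j1184 → |·| = √(100²+1184²) = √1411856 ≈ 1188.2, ∠ = arctan(1184/100) ≈ 85.17°
zero at origin: s = j1184 → |·| = 1184, ∠ = 90.00°
pole (s+1): 1 + j1184 → |·| = √(1²+1184²) = √1401857 ≈ 1184, ∠ = arctan(1184/1) ≈ 89.95°
pole (s+211): 211 + j1184 → |·| = √(211²+1184²) = √1446377 ≈ 1202.7, ∠ = arctan(1184/211) ≈ 79.90°
pole (s+250): 250 + j1184 → |·| = √(250²+1184²) = √1464356 ≈ 1210.1, ∠ = arctan(1184/250) ≈ 78.08°
∠G = 263.96° − 247.93° = 16.03°

16.0°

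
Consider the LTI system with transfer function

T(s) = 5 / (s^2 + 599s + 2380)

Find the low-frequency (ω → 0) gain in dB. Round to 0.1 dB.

-53.6 dB

T(0) = 5 / 2380 ≈ 0.0021008
20 log₁₀(0.0021008) ≈ -53.55 dB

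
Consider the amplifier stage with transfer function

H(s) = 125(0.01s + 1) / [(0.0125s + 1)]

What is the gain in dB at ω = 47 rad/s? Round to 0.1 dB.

At ω = 47 rad/s:
zero (1 + j47·0.01) = 1 + j0.47 → |·| ≈ 1.1049, ∠ ≈ 25.17°
pole (1 + j47·0.0125) = 1 + j0.5875 → |·| ≈ 1.1598, ∠ ≈ 30.43°
|H| = 125 · 1.1049 / (1.1598) ≈ 119.08
Gain = 20 log₁₀(119.08) ≈ 41.52 dB

41.5 dB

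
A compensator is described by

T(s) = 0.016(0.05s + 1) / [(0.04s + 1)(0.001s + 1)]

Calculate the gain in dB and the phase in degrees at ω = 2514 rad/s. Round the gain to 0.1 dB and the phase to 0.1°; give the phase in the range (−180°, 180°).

At ω = 2514 rad/s:
zero (1 + j2514·0.05) = 1 + j125.7 → |·| ≈ 125.7, ∠ ≈ 89.54°
pole (1 + j2514·0.04) = 1 + j100.56 → |·| ≈ 100.56, ∠ ≈ 89.43°
pole (1 + j2514·0.001) = 1 + j2.514 → |·| ≈ 2.7056, ∠ ≈ 68.31°
|T| = 0.016 · 125.7 / (100.56 · 2.7056) ≈ 0.0073921
Gain = 20 log₁₀(0.0073921) ≈ -42.62 dB
∠T = (89.54°) − (89.43° + 68.31°) = -68.20°

-42.6 dB, -68.2°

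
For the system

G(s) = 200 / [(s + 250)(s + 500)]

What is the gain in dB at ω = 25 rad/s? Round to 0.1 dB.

At s = jω = j25:
pole (s+250): 250 + j25 → |·| = √(250²+25²) = √63125 ≈ 251.25, ∠ = arctan(25/250) ≈ 5.71°
pole (s+500): 500 + j25 → |·| = √(500²+25²) = √250625 ≈ 500.62, ∠ = arctan(25/500) ≈ 2.86°
|G| = 200 / 1.2578e+05 ≈ 0.0015901
Gain = 20 log₁₀(0.0015901) ≈ -55.97 dB

-56.0 dB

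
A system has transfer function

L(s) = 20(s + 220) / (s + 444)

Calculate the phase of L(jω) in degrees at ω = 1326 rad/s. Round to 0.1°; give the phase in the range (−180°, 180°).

At s = jω = j1326:
zero (s+220): 220 + j1326 → |·| = √(220²+1326²) = √1806676 ≈ 1344.1, ∠ = arctan(1326/220) ≈ 80.58°
pole (s+444): 444 + j1326 → |·| = √(444²+1326²) = √1955412 ≈ 1398.4, ∠ = arctan(1326/444) ≈ 71.49°
∠L = 80.58° − 71.49° = 9.09°

9.1°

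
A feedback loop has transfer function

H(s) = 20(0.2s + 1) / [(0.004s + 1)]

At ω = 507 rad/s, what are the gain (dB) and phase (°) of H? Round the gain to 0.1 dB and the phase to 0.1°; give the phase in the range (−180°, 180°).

59.1 dB, 25.7°

At ω = 507 rad/s:
zero (1 + j507·0.2) = 1 + j101.4 → |·| ≈ 101.4, ∠ ≈ 89.43°
pole (1 + j507·0.004) = 1 + j2.028 → |·| ≈ 2.2611, ∠ ≈ 63.75°
|H| = 20 · 101.4 / (2.2611) ≈ 896.91
Gain = 20 log₁₀(896.91) ≈ 59.05 dB
∠H = (89.43°) − (63.75°) = 25.68°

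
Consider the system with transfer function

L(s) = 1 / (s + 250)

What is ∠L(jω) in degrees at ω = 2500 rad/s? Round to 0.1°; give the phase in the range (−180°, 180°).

At s = jω = j2500:
pole (s+250): 250 + j2500 → |·| = √(250²+2500²) = √6312500 ≈ 2512.5, ∠ = arctan(2500/250) ≈ 84.29°
∠L = 0.00° − 84.29° = -84.29°

-84.3°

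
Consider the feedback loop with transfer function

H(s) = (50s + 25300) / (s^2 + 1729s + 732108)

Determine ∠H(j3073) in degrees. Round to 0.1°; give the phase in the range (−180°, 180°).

Substitute s = j3073:
Numerator: 50(j3073) + 25300 = 25300 + j153650
Denominator: (j3073)^2 + 1729(j3073) + 732108 = -8711221 + j5313217
|N| = √(25300² + 153650²) ≈ 1.5572e+05, ∠N ≈ 80.65°
|D| = √(8711221² + 5313217²) ≈ 1.0204e+07, ∠D ≈ 148.62°
∠H = 80.65° − 148.62° = -67.97°

-68.0°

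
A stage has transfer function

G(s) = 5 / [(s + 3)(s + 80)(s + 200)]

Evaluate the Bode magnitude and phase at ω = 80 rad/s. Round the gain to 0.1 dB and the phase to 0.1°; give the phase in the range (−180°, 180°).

-111.8 dB, -154.7°

At s = jω = j80:
pole (s+3): 3 + j80 → |·| = √(3²+80²) = √6409 ≈ 80.056, ∠ = arctan(80/3) ≈ 87.85°
pole (s+80): 80 + j80 → |·| = √(80²+80²) = √12800 ≈ 113.14, ∠ = arctan(80/80) ≈ 45.00°
pole (s+200): 200 + j80 → |·| = √(200²+80²) = √46400 ≈ 215.41, ∠ = arctan(80/200) ≈ 21.80°
|G| = 5 / 1.9511e+06 ≈ 2.5627e-06
Gain = 20 log₁₀(2.5627e-06) ≈ -111.83 dB
∠G = 0.00° − 154.65° = -154.65°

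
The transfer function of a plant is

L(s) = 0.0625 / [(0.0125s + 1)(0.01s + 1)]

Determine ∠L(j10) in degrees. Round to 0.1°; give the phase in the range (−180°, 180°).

At ω = 10 rad/s:
pole (1 + j10·0.0125) = 1 + j0.125 → |·| ≈ 1.0078, ∠ ≈ 7.13°
pole (1 + j10·0.01) = 1 + j0.1 → |·| ≈ 1.005, ∠ ≈ 5.71°
∠L = (0°) − (7.13° + 5.71°) = -12.84°

-12.8°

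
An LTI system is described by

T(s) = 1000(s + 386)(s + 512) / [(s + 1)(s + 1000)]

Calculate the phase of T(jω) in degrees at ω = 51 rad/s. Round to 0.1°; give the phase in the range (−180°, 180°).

At s = jω = j51:
zero (s+386): 386 + j51 → |·| = √(386²+51²) = √151597 ≈ 389.35, ∠ = arctan(51/386) ≈ 7.53°
zero (s+512): 512 + j51 → |·| = √(512²+51²) = √264745 ≈ 514.53, ∠ = arctan(51/512) ≈ 5.69°
pole (s+1): 1 + j51 → |·| = √(1²+51²) = √2602 ≈ 51.01, ∠ = arctan(51/1) ≈ 88.88°
pole (s+1000): 1000 + j51 → |·| = √(1000²+51²) = √1002601 ≈ 1001.3, ∠ = arctan(51/1000) ≈ 2.92°
∠T = 13.22° − 91.80° = -78.58°

-78.6°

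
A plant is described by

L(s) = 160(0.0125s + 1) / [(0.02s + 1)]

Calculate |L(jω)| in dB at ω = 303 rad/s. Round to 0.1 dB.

40.2 dB

At ω = 303 rad/s:
zero (1 + j303·0.0125) = 1 + j3.7875 → |·| ≈ 3.9173, ∠ ≈ 75.21°
pole (1 + j303·0.02) = 1 + j6.06 → |·| ≈ 6.142, ∠ ≈ 80.63°
|L| = 160 · 3.9173 / (6.142) ≈ 102.05
Gain = 20 log₁₀(102.05) ≈ 40.18 dB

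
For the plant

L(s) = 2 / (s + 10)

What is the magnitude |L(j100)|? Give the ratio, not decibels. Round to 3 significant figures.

At s = jω = j100:
pole (s+10): 10 + j100 → |·| = √(10²+100²) = √10100 ≈ 100.5, ∠ = arctan(100/10) ≈ 84.29°
|L| = 2 / 100.5 ≈ 0.0199

0.0199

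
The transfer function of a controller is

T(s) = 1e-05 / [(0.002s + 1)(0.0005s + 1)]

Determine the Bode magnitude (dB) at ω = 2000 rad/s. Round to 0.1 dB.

-115.3 dB

At ω = 2000 rad/s:
pole (1 + j2000·0.002) = 1 + j4 → |·| ≈ 4.1231, ∠ ≈ 75.96°
pole (1 + j2000·0.0005) = 1 + j1 → |·| ≈ 1.4142, ∠ ≈ 45.00°
|T| = 1e-05 · 1 / (4.1231 · 1.4142) ≈ 1.715e-06
Gain = 20 log₁₀(1.715e-06) ≈ -115.31 dB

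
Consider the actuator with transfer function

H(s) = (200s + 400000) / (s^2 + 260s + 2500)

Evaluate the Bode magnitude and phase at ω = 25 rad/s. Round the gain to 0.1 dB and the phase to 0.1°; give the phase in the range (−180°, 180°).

Substitute s = j25:
Numerator: 200(j25) + 400000 = 400000 + j5000
Denominator: (j25)^2 + 260(j25) + 2500 = 1875 + j6500
|N| = √(400000² + 5000²) ≈ 4.0003e+05, ∠N ≈ 0.72°
|D| = √(1875² + 6500²) ≈ 6765, ∠D ≈ 73.91°
|H| = 4.0003e+05 / 6765 ≈ 59.132
Gain = 20 log₁₀(59.132) ≈ 35.44 dB
∠H = 0.72° − 73.91° = -73.19°

35.4 dB, -73.2°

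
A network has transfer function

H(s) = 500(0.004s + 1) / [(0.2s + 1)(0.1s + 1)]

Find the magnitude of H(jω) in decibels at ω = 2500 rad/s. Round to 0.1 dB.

-27.9 dB

At ω = 2500 rad/s:
zero (1 + j2500·0.004) = 1 + j10 → |·| ≈ 10.05, ∠ ≈ 84.29°
pole (1 + j2500·0.2) = 1 + j500 → |·| ≈ 500, ∠ ≈ 89.89°
pole (1 + j2500·0.1) = 1 + j250 → |·| ≈ 250, ∠ ≈ 89.77°
|H| = 500 · 10.05 / (500 · 250) ≈ 0.0402
Gain = 20 log₁₀(0.0402) ≈ -27.92 dB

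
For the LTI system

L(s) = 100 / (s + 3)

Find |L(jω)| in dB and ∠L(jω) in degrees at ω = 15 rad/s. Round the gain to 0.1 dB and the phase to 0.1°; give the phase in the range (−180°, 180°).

Substitute s = j15:
Numerator: 100 = 100 + j0
Denominator: (j15) + 3 = 3 + j15
|N| = √(100² + 0²) ≈ 100, ∠N ≈ 0.00°
|D| = √(3² + 15²) ≈ 15.297, ∠D ≈ 78.69°
|L| = 100 / 15.297 ≈ 6.5372
Gain = 20 log₁₀(6.5372) ≈ 16.31 dB
∠L = 0.00° − 78.69° = -78.69°

16.3 dB, -78.7°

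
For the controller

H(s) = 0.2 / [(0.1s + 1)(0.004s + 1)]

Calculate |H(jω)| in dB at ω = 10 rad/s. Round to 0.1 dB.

At ω = 10 rad/s:
pole (1 + j10·0.1) = 1 + j1 → |·| ≈ 1.4142, ∠ ≈ 45.00°
pole (1 + j10·0.004) = 1 + j0.04 → |·| ≈ 1.0008, ∠ ≈ 2.29°
|H| = 0.2 · 1 / (1.4142 · 1.0008) ≈ 0.14131
Gain = 20 log₁₀(0.14131) ≈ -17.00 dB

-17.0 dB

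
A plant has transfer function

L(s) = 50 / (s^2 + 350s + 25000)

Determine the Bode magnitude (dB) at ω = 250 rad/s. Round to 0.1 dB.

Substitute s = j250:
Numerator: 50 = 50 + j0
Denominator: (j250)^2 + 350(j250) + 25000 = -37500 + j87500
|N| = √(50² + 0²) ≈ 50, ∠N ≈ 0.00°
|D| = √(37500² + 87500²) ≈ 95197, ∠D ≈ 113.20°
|L| = 50 / 95197 ≈ 0.00052523
Gain = 20 log₁₀(0.00052523) ≈ -65.59 dB

-65.6 dB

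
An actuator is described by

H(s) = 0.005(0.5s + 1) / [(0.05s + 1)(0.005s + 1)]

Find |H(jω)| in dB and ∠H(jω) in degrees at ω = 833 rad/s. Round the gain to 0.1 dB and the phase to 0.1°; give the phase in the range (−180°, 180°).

-38.7 dB, -75.3°

At ω = 833 rad/s:
zero (1 + j833·0.5) = 1 + j416.5 → |·| ≈ 416.5, ∠ ≈ 89.86°
pole (1 + j833·0.05) = 1 + j41.65 → |·| ≈ 41.662, ∠ ≈ 88.62°
pole (1 + j833·0.005) = 1 + j4.165 → |·| ≈ 4.2834, ∠ ≈ 76.50°
|H| = 0.005 · 416.5 / (41.662 · 4.2834) ≈ 0.01167
Gain = 20 log₁₀(0.01167) ≈ -38.66 dB
∠H = (89.86°) − (88.62° + 76.50°) = -75.26°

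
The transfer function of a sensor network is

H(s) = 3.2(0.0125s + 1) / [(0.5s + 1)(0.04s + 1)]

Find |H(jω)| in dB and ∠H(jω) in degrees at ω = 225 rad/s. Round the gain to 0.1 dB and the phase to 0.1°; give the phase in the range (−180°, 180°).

At ω = 225 rad/s:
zero (1 + j225·0.0125) = 1 + j2.8125 → |·| ≈ 2.985, ∠ ≈ 70.43°
pole (1 + j225·0.5) = 1 + j112.5 → |·| ≈ 112.5, ∠ ≈ 89.49°
pole (1 + j225·0.04) = 1 + j9 → |·| ≈ 9.0554, ∠ ≈ 83.66°
|H| = 3.2 · 2.985 / (112.5 · 9.0554) ≈ 0.0093764
Gain = 20 log₁₀(0.0093764) ≈ -40.56 dB
∠H = (70.43°) − (89.49° + 83.66°) = -102.72°

-40.6 dB, -102.7°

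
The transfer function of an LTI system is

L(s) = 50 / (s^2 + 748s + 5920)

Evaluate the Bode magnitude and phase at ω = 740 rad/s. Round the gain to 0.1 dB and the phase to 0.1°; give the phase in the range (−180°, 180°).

Substitute s = j740:
Numerator: 50 = 50 + j0
Denominator: (j740)^2 + 748(j740) + 5920 = -541680 + j553520
|N| = √(50² + 0²) ≈ 50, ∠N ≈ 0.00°
|D| = √(541680² + 553520²) ≈ 7.7447e+05, ∠D ≈ 134.38°
|L| = 50 / 7.7447e+05 ≈ 6.456e-05
Gain = 20 log₁₀(6.456e-05) ≈ -83.80 dB
∠L = 0.00° − 134.38° = -134.38°

-83.8 dB, -134.4°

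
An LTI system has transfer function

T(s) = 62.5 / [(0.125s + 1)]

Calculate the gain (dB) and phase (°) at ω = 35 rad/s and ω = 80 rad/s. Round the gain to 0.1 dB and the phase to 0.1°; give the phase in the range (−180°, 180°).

ω = 35: 22.9 dB, -77.1°; ω = 80: 15.9 dB, -84.3°

At ω = 35 rad/s:
pole (1 + j35·0.125) = 1 + j4.375 → |·| ≈ 4.4878, ∠ ≈ 77.12°
|T| = 62.5 · 1 / (4.4878) ≈ 13.927
Gain = 20 log₁₀(13.927) ≈ 22.88 dB
∠T = (0°) − (77.12°) = -77.12°

At ω = 80 rad/s:
pole (1 + j80·0.125) = 1 + j10 → |·| ≈ 10.05, ∠ ≈ 84.29°
|T| = 62.5 · 1 / (10.05) ≈ 6.2189
Gain = 20 log₁₀(6.2189) ≈ 15.87 dB
∠T = (0°) − (84.29°) = -84.29°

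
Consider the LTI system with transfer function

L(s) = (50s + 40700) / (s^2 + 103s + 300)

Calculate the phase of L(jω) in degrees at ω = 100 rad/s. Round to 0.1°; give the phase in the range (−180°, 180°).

Substitute s = j100:
Numerator: 50(j100) + 40700 = 40700 + j5000
Denominator: (j100)^2 + 103(j100) + 300 = -9700 + j10300
|N| = √(40700² + 5000²) ≈ 41006, ∠N ≈ 7.00°
|D| = √(9700² + 10300²) ≈ 14148, ∠D ≈ 133.28°
∠L = 7.00° − 133.28° = -126.28°

-126.3°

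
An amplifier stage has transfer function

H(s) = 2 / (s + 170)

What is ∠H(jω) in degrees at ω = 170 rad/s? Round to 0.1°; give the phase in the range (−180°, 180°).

At s = jω = j170:
pole (s+170): 170 + j170 → |·| = √(170²+170²) = √57800 ≈ 240.42, ∠ = arctan(170/170) ≈ 45.00°
∠H = 0.00° − 45.00° = -45.00°

-45.0°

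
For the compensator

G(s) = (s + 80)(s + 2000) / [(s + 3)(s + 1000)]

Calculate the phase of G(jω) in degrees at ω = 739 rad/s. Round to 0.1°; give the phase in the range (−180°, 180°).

-22.1°

At s = jω = j739:
zero (s+80): 80 + j739 → |·| = √(80²+739²) = √552521 ≈ 743.32, ∠ = arctan(739/80) ≈ 83.82°
zero (s+2000): 2000 + j739 → |·| = √(2000²+739²) = √4546121 ≈ 2132.2, ∠ = arctan(739/2000) ≈ 20.28°
pole (s+3): 3 + j739 → |·| = √(3²+739²) = √546130 ≈ 739.01, ∠ = arctan(739/3) ≈ 89.77°
pole (s+1000): 1000 + j739 → |·| = √(1000²+739²) = √1546121 ≈ 1243.4, ∠ = arctan(739/1000) ≈ 36.46°
∠G = 104.10° − 126.23° = -22.13°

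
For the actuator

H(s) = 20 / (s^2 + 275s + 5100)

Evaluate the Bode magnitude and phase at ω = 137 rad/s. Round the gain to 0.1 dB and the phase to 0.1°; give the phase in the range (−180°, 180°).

Substitute s = j137:
Numerator: 20 = 20 + j0
Denominator: (j137)^2 + 275(j137) + 5100 = -13669 + j37675
|N| = √(20² + 0²) ≈ 20, ∠N ≈ 0.00°
|D| = √(13669² + 37675²) ≈ 40078, ∠D ≈ 109.94°
|H| = 20 / 40078 ≈ 0.00049903
Gain = 20 log₁₀(0.00049903) ≈ -66.04 dB
∠H = 0.00° − 109.94° = -109.94°

-66.0 dB, -109.9°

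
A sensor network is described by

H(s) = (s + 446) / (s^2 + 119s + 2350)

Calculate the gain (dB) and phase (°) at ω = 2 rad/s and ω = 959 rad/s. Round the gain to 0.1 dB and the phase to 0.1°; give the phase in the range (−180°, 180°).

ω = 2: -14.5 dB, -5.5°; ω = 959: -58.8 dB, -107.9°

Substitute s = j2:
Numerator: (j2) + 446 = 446 + j2
Denominator: (j2)^2 + 119(j2) + 2350 = 2346 + j238
|N| = √(446² + 2²) ≈ 446, ∠N ≈ 0.26°
|D| = √(2346² + 238²) ≈ 2358, ∠D ≈ 5.79°
|H| = 446 / 2358 ≈ 0.18914
Gain = 20 log₁₀(0.18914) ≈ -14.46 dB
∠H = 0.26° − 5.79° = -5.53°

Substitute s = j959:
Numerator: (j959) + 446 = 446 + j959
Denominator: (j959)^2 + 119(j959) + 2350 = -917331 + j114121
|N| = √(446² + 959²) ≈ 1057.6, ∠N ≈ 65.06°
|D| = √(917331² + 114121²) ≈ 9.244e+05, ∠D ≈ 172.91°
|H| = 1057.6 / 9.244e+05 ≈ 0.0011441
Gain = 20 log₁₀(0.0011441) ≈ -58.83 dB
∠H = 65.06° − 172.91° = -107.85°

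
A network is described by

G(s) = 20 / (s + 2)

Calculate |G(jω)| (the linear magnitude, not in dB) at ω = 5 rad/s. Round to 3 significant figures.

3.71

Substitute s = j5:
Numerator: 20 = 20 + j0
Denominator: (j5) + 2 = 2 + j5
|N| = √(20² + 0²) ≈ 20, ∠N ≈ 0.00°
|D| = √(2² + 5²) ≈ 5.3852, ∠D ≈ 68.20°
|G| = 20 / 5.3852 ≈ 3.7139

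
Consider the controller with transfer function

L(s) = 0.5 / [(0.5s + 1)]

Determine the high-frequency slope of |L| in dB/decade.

-20 dB/decade

Each pole contributes −20 dB/decade at high frequency; each zero contributes +20 dB/decade.
Net: 0 zero(s) − 1 pole(s) → -20 dB/decade.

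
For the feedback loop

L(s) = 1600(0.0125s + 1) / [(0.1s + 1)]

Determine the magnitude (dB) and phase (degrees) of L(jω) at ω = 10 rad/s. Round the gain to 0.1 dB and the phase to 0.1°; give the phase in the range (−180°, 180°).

At ω = 10 rad/s:
zero (1 + j10·0.0125) = 1 + j0.125 → |·| ≈ 1.0078, ∠ ≈ 7.13°
pole (1 + j10·0.1) = 1 + j1 → |·| ≈ 1.4142, ∠ ≈ 45.00°
|L| = 1600 · 1.0078 / (1.4142) ≈ 1140.2
Gain = 20 log₁₀(1140.2) ≈ 61.14 dB
∠L = (7.13°) − (45.00°) = -37.87°

61.1 dB, -37.9°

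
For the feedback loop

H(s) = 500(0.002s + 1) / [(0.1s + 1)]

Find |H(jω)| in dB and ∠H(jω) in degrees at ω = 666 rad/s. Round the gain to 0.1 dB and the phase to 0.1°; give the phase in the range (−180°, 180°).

At ω = 666 rad/s:
zero (1 + j666·0.002) = 1 + j1.332 → |·| ≈ 1.6656, ∠ ≈ 53.10°
pole (1 + j666·0.1) = 1 + j66.6 → |·| ≈ 66.608, ∠ ≈ 89.14°
|H| = 500 · 1.6656 / (66.608) ≈ 12.503
Gain = 20 log₁₀(12.503) ≈ 21.94 dB
∠H = (53.10°) − (89.14°) = -36.04°

21.9 dB, -36.0°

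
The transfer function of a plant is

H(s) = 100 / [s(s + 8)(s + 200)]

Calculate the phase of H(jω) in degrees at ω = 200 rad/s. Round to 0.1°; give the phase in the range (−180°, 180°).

137.3°

At s = jω = j200:
pole (s+8): 8 + j200 → |·| = √(8²+200²) = √40064 ≈ 200.16, ∠ = arctan(200/8) ≈ 87.71°
pole (s+200): 200 + j200 → |·| = √(200²+200²) = √80000 ≈ 282.84, ∠ = arctan(200/200) ≈ 45.00°
pole at origin: |s| = 200, ∠ = 90.00° (in denominator)
∠H = 0.00° − 222.71° = -222.71° ≡ 137.29° (principal value)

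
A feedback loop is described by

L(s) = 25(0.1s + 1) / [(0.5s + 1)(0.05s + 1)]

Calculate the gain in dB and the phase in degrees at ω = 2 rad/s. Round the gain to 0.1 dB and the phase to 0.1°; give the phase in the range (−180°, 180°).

At ω = 2 rad/s:
zero (1 + j2·0.1) = 1 + j0.2 → |·| ≈ 1.0198, ∠ ≈ 11.31°
pole (1 + j2·0.5) = 1 + j1 → |·| ≈ 1.4142, ∠ ≈ 45.00°
pole (1 + j2·0.05) = 1 + j0.1 → |·| ≈ 1.005, ∠ ≈ 5.71°
|L| = 25 · 1.0198 / (1.4142 · 1.005) ≈ 17.938
Gain = 20 log₁₀(17.938) ≈ 25.08 dB
∠L = (11.31°) − (45.00° + 5.71°) = -39.40°

25.1 dB, -39.4°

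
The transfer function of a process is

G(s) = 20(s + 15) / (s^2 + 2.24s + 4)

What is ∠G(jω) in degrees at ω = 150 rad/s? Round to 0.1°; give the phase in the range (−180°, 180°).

At s = jω = j150:
zero (s+15): 15 + j150 → |·| = √(15²+150²) = √22725 ≈ 150.75, ∠ = arctan(150/15) ≈ 84.29°
quadratic: (j150)² + 2.24·j150 + 4 = -22496 + j336 → |·| ≈ 22499, ∠ ≈ 179.14°
∠G = 84.29° − 179.14° = -94.85°

-94.9°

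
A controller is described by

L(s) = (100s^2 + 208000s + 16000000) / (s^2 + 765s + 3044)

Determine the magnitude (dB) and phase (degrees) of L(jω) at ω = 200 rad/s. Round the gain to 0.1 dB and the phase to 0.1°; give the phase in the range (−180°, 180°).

Substitute s = j200:
Numerator: 100(j200)^2 + 208000(j200) + 16000000 = 12000000 + j41600000
Denominator: (j200)^2 + 765(j200) + 3044 = -36956 + j153000
|N| = √(12000000² + 41600000²) ≈ 4.3296e+07, ∠N ≈ 73.91°
|D| = √(36956² + 153000²) ≈ 1.574e+05, ∠D ≈ 103.58°
|L| = 4.3296e+07 / 1.574e+05 ≈ 275.07
Gain = 20 log₁₀(275.07) ≈ 48.79 dB
∠L = 73.91° − 103.58° = -29.67°

48.8 dB, -29.7°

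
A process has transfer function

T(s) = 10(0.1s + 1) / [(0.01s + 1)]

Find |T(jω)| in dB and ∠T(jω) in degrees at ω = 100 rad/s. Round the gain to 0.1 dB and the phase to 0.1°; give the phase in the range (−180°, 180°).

37.0 dB, 39.3°

At ω = 100 rad/s:
zero (1 + j100·0.1) = 1 + j10 → |·| ≈ 10.05, ∠ ≈ 84.29°
pole (1 + j100·0.01) = 1 + j1 → |·| ≈ 1.4142, ∠ ≈ 45.00°
|T| = 10 · 10.05 / (1.4142) ≈ 71.065
Gain = 20 log₁₀(71.065) ≈ 37.03 dB
∠T = (84.29°) − (45.00°) = 39.29°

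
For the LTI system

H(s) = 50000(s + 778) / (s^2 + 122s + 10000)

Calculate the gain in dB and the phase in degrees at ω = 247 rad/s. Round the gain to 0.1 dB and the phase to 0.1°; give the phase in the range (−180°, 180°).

56.8 dB, -131.8°

At s = jω = j247:
zero (s+778): 778 + j247 → |·| = √(778²+247²) = √666293 ≈ 816.27, ∠ = arctan(247/778) ≈ 17.61°
quadratic: (j247)² + 122·j247 + 10000 = -51009 + j30134 → |·| ≈ 59245, ∠ ≈ 149.43°
|H| = 50000 · 816.27 / 59245 ≈ 688.89
Gain = 20 log₁₀(688.89) ≈ 56.76 dB
∠H = 17.61° − 149.43° = -131.82°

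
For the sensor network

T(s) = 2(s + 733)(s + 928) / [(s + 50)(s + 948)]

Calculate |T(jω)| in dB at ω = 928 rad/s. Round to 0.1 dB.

At s = jω = j928:
zero (s+733): 733 + j928 → |·| = √(733²+928²) = √1398473 ≈ 1182.6, ∠ = arctan(928/733) ≈ 51.70°
zero (s+928): 928 + j928 → |·| = √(928²+928²) = √1722368 ≈ 1312.4, ∠ = arctan(928/928) ≈ 45.00°
pole (s+50): 50 + j928 → |·| = √(50²+928²) = √863684 ≈ 929.35, ∠ = arctan(928/50) ≈ 86.92°
pole (s+948): 948 + j928 → |·| = √(948²+928²) = √1759888 ≈ 1326.6, ∠ = arctan(928/948) ≈ 44.39°
|T| = 2 · 1.552e+06 / 1.2329e+06 ≈ 2.5176
Gain = 20 log₁₀(2.5176) ≈ 8.02 dB

8.0 dB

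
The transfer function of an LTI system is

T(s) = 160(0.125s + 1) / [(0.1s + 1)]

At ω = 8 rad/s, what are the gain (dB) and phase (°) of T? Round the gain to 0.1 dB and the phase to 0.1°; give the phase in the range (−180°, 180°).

At ω = 8 rad/s:
zero (1 + j8·0.125) = 1 + j1 → |·| ≈ 1.4142, ∠ ≈ 45.00°
pole (1 + j8·0.1) = 1 + j0.8 → |·| ≈ 1.2806, ∠ ≈ 38.66°
|T| = 160 · 1.4142 / (1.2806) ≈ 176.69
Gain = 20 log₁₀(176.69) ≈ 44.94 dB
∠T = (45.00°) − (38.66°) = 6.34°

44.9 dB, 6.3°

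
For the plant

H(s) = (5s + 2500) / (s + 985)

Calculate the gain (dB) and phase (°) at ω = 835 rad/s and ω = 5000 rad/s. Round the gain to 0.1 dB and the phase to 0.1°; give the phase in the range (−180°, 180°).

Substitute s = j835:
Numerator: 5(j835) + 2500 = 2500 + j4175
Denominator: (j835) + 985 = 985 + j835
|N| = √(2500² + 4175²) ≈ 4866.3, ∠N ≈ 59.09°
|D| = √(985² + 835²) ≈ 1291.3, ∠D ≈ 40.29°
|H| = 4866.3 / 1291.3 ≈ 3.7685
Gain = 20 log₁₀(3.7685) ≈ 11.52 dB
∠H = 59.09° − 40.29° = 18.80°

Substitute s = j5000:
Numerator: 5(j5000) + 2500 = 2500 + j25000
Denominator: (j5000) + 985 = 985 + j5000
|N| = √(2500² + 25000²) ≈ 25125, ∠N ≈ 84.29°
|D| = √(985² + 5000²) ≈ 5096.1, ∠D ≈ 78.86°
|H| = 25125 / 5096.1 ≈ 4.9302
Gain = 20 log₁₀(4.9302) ≈ 13.86 dB
∠H = 84.29° − 78.86° = 5.43°

ω = 835: 11.5 dB, 18.8°; ω = 5000: 13.9 dB, 5.4°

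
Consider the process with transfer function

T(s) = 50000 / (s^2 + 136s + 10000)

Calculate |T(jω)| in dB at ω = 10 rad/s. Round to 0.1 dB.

14.0 dB

At s = jω = j10:
quadratic: (j10)² + 136·j10 + 10000 = 9900 + j1360 → |·| ≈ 9993, ∠ ≈ 7.82°
|T| = 50000 / 9993 ≈ 5.0035
Gain = 20 log₁₀(5.0035) ≈ 13.99 dB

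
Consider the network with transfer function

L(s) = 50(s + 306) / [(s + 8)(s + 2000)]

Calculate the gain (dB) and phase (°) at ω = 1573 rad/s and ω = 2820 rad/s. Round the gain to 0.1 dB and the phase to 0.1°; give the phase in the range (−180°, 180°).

ω = 1573: -34.0 dB, -48.9°; ω = 2820: -36.7 dB, -60.7°

At s = jω = j1573:
zero (s+306): 306 + j1573 → |·| = √(306²+1573²) = √2567965 ≈ 1602.5, ∠ = arctan(1573/306) ≈ 78.99°
pole (s+8): 8 + j1573 → |·| = √(8²+1573²) = √2474393 ≈ 1573, ∠ = arctan(1573/8) ≈ 89.71°
pole (s+2000): 2000 + j1573 → |·| = √(2000²+1573²) = √6474329 ≈ 2544.5, ∠ = arctan(1573/2000) ≈ 38.19°
|L| = 50 · 1602.5 / 4.0025e+06 ≈ 0.020019
Gain = 20 log₁₀(0.020019) ≈ -33.97 dB
∠L = 78.99° − 127.90° = -48.91°

At s = jω = j2820:
zero (s+306): 306 + j2820 → |·| = √(306²+2820²) = √8046036 ≈ 2836.6, ∠ = arctan(2820/306) ≈ 83.81°
pole (s+8): 8 + j2820 → |·| = √(8²+2820²) = √7952464 ≈ 2820, ∠ = arctan(2820/8) ≈ 89.84°
pole (s+2000): 2000 + j2820 → |·| = √(2000²+2820²) = √11952400 ≈ 3457.2, ∠ = arctan(2820/2000) ≈ 54.65°
|L| = 50 · 2836.6 / 9.7493e+06 ≈ 0.014548
Gain = 20 log₁₀(0.014548) ≈ -36.74 dB
∠L = 83.81° − 144.49° = -60.68°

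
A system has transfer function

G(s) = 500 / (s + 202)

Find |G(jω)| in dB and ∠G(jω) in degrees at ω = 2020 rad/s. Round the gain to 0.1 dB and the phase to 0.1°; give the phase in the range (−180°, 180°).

-12.2 dB, -84.3°

At s = jω = j2020:
pole (s+202): 202 + j2020 → |·| = √(202²+2020²) = √4121204 ≈ 2030.1, ∠ = arctan(2020/202) ≈ 84.29°
|G| = 500 / 2030.1 ≈ 0.24629
Gain = 20 log₁₀(0.24629) ≈ -12.17 dB
∠G = 0.00° − 84.29° = -84.29°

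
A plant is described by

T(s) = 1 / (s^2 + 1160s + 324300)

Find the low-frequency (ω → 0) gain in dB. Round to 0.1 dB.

T(0) = 1 / 324300 ≈ 3.0836e-06
20 log₁₀(3.0836e-06) ≈ -110.22 dB

-110.2 dB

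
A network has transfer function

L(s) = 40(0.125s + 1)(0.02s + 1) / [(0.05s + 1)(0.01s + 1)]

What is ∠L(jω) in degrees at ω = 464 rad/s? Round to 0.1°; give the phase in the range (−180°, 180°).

At ω = 464 rad/s:
zero (1 + j464·0.125) = 1 + j58 → |·| ≈ 58.009, ∠ ≈ 89.01°
zero (1 + j464·0.02) = 1 + j9.28 → |·| ≈ 9.3337, ∠ ≈ 83.85°
pole (1 + j464·0.05) = 1 + j23.2 → |·| ≈ 23.222, ∠ ≈ 87.53°
pole (1 + j464·0.01) = 1 + j4.64 → |·| ≈ 4.7465, ∠ ≈ 77.84°
∠L = (89.01° + 83.85°) − (87.53° + 77.84°) = 7.49°

7.5°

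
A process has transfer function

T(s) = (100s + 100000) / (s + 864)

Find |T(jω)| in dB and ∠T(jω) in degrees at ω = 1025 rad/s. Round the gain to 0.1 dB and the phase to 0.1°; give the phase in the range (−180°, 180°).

Substitute s = j1025:
Numerator: 100(j1025) + 100000 = 100000 + j102500
Denominator: (j1025) + 864 = 864 + j1025
|N| = √(100000² + 102500²) ≈ 1.432e+05, ∠N ≈ 45.71°
|D| = √(864² + 1025²) ≈ 1340.6, ∠D ≈ 49.87°
|T| = 1.432e+05 / 1340.6 ≈ 106.82
Gain = 20 log₁₀(106.82) ≈ 40.57 dB
∠T = 45.71° − 49.87° = -4.16°

40.6 dB, -4.2°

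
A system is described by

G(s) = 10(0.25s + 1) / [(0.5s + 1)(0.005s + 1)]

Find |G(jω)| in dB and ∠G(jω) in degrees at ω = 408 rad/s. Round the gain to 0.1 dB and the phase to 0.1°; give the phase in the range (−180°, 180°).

At ω = 408 rad/s:
zero (1 + j408·0.25) = 1 + j102 → |·| ≈ 102, ∠ ≈ 89.44°
pole (1 + j408·0.5) = 1 + j204 → |·| ≈ 204, ∠ ≈ 89.72°
pole (1 + j408·0.005) = 1 + j2.04 → |·| ≈ 2.2719, ∠ ≈ 63.89°
|G| = 10 · 102 / (204 · 2.2719) ≈ 2.2008
Gain = 20 log₁₀(2.2008) ≈ 6.85 dB
∠G = (89.44°) − (89.72° + 63.89°) = -64.17°

6.9 dB, -64.2°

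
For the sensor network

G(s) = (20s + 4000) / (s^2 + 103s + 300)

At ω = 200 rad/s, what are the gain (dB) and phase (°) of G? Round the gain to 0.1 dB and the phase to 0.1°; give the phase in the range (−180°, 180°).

Substitute s = j200:
Numerator: 20(j200) + 4000 = 4000 + j4000
Denominator: (j200)^2 + 103(j200) + 300 = -39700 + j20600
|N| = √(4000² + 4000²) ≈ 5656.9, ∠N ≈ 45.00°
|D| = √(39700² + 20600²) ≈ 44726, ∠D ≈ 152.58°
|G| = 5656.9 / 44726 ≈ 0.12648
Gain = 20 log₁₀(0.12648) ≈ -17.96 dB
∠G = 45.00° − 152.58° = -107.58°

-18.0 dB, -107.6°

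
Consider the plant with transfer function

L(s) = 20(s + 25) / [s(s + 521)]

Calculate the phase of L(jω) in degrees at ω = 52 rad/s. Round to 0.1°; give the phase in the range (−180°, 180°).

At s = jω = j52:
zero (s+25): 25 + j52 → |·| = √(25²+52²) = √3329 ≈ 57.697, ∠ = arctan(52/25) ≈ 64.32°
pole (s+521): 521 + j52 → |·| = √(521²+52²) = √274145 ≈ 523.59, ∠ = arctan(52/521) ≈ 5.70°
pole at origin: |s| = 52, ∠ = 90.00° (in denominator)
∠L = 64.32° − 95.70° = -31.38°

-31.4°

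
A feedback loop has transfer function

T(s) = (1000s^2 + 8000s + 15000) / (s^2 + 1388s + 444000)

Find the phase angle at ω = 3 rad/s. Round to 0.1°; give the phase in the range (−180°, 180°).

75.4°

Substitute s = j3:
Numerator: 1000(j3)^2 + 8000(j3) + 15000 = 6000 + j24000
Denominator: (j3)^2 + 1388(j3) + 444000 = 443991 + j4164
|N| = √(6000² + 24000²) ≈ 24739, ∠N ≈ 75.96°
|D| = √(443991² + 4164²) ≈ 4.4401e+05, ∠D ≈ 0.54°
∠T = 75.96° − 0.54° = 75.42°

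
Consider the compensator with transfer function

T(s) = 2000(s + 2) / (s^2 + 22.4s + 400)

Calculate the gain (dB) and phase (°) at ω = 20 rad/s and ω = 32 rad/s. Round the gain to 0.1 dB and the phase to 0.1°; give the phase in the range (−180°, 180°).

ω = 20: 39.1 dB, -5.7°; ω = 32: 36.6 dB, -44.6°

At s = jω = j20:
zero (s+2): 2 + j20 → |·| = √(2²+20²) = √404 ≈ 20.1, ∠ = arctan(20/2) ≈ 84.29°
quadratic: (j20)² + 22.4·j20 + 400 = 0 + j448 → |·| ≈ 448, ∠ ≈ 90.00°
|T| = 2000 · 20.1 / 448 ≈ 89.732
Gain = 20 log₁₀(89.732) ≈ 39.06 dB
∠T = 84.29° − 90.00° = -5.71°

At s = jω = j32:
zero (s+2): 2 + j32 → |·| = √(2²+32²) = √1028 ≈ 32.062, ∠ = arctan(32/2) ≈ 86.42°
quadratic: (j32)² + 22.4·j32 + 400 = -624 + j716.8 → |·| ≈ 950.36, ∠ ≈ 131.04°
|T| = 2000 · 32.062 / 950.36 ≈ 67.473
Gain = 20 log₁₀(67.473) ≈ 36.58 dB
∠T = 86.42° − 131.04° = -44.62°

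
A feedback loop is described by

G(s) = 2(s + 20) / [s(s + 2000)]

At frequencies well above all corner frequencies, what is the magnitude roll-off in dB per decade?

Each pole contributes −20 dB/decade at high frequency; each zero contributes +20 dB/decade.
Net: 1 zero(s) − 2 pole(s) → -20 dB/decade.

-20 dB/decade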